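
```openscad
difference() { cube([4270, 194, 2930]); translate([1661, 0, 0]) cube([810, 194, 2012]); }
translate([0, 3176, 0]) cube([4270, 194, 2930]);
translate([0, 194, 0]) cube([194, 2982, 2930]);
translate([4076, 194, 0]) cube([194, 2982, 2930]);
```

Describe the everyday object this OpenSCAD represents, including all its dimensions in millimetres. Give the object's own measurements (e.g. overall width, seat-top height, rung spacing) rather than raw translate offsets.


A single room: four walls, each 2930 mm tall and 194 mm thick, enclosing an outside footprint 4270×3370 mm (x × y), no floor or roof. The front and back walls (−y and +y sides) run the full x-width; the side walls fit between their inner faces. A door opening 810 mm wide and 2012 mm tall is cut through the front wall from the floor up, its −x edge 1661 mm from the wall's −x end.


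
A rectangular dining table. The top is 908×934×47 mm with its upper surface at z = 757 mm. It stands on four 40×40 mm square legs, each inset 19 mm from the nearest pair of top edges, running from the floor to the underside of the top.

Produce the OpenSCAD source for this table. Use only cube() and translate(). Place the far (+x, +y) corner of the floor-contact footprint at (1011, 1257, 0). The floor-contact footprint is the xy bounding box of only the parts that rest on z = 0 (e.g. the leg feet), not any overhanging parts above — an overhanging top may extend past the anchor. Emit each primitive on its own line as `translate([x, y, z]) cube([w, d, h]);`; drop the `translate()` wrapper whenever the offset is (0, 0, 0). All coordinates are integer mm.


translate([122, 342, 710]) cube([908, 934, 47]);
translate([141, 361, 0]) cube([40, 40, 710]);
translate([971, 361, 0]) cube([40, 40, 710]);
translate([141, 1217, 0]) cube([40, 40, 710]);
translate([971, 1217, 0]) cube([40, 40, 710]);


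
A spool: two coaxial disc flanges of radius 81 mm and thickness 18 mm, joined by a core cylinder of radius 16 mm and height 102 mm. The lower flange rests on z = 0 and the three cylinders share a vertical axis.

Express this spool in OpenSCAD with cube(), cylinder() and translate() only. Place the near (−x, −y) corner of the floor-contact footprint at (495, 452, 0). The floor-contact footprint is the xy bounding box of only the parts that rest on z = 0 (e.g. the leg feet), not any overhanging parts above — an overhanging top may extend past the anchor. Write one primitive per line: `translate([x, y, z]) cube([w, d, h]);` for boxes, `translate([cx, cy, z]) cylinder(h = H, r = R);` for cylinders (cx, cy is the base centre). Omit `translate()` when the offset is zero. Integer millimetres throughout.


translate([576, 533, 0]) cylinder(h = 18, r = 81);
translate([576, 533, 18]) cylinder(h = 102, r = 16);
translate([576, 533, 120]) cylinder(h = 18, r = 81);


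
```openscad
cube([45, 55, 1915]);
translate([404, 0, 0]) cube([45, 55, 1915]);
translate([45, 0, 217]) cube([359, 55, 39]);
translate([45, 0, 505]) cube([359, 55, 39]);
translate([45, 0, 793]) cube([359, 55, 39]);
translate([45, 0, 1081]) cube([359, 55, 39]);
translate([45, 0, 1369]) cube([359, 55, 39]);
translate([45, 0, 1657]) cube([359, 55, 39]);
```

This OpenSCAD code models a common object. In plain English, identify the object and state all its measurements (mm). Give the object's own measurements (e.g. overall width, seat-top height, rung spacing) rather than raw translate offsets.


A straight ladder. Two 45×55 mm vertical rails, 1915 mm tall, stand 449 mm apart (outside-to-outside) with their front faces coplanar on the −y side. 6 rungs, each 55 mm deep and 39 mm tall, span between the inner faces of the rails, front faces flush with the rails. The lowest rung's underside is at z = 217 mm and rungs are spaced 288 mm apart (underside to underside).


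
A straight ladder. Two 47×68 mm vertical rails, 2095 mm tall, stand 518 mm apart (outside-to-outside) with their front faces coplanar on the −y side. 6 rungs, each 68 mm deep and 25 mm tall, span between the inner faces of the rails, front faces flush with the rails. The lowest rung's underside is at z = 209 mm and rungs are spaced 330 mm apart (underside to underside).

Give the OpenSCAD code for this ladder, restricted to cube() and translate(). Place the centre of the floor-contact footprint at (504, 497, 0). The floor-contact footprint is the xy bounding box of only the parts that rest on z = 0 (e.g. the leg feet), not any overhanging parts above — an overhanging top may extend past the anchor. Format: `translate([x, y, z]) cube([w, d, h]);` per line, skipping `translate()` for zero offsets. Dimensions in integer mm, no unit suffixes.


translate([245, 463, 0]) cube([47, 68, 2095]);
translate([716, 463, 0]) cube([47, 68, 2095]);
translate([292, 463, 209]) cube([424, 68, 25]);
translate([292, 463, 539]) cube([424, 68, 25]);
translate([292, 463, 869]) cube([424, 68, 25]);
translate([292, 463, 1199]) cube([424, 68, 25]);
translate([292, 463, 1529]) cube([424, 68, 25]);
translate([292, 463, 1859]) cube([424, 68, 25]);


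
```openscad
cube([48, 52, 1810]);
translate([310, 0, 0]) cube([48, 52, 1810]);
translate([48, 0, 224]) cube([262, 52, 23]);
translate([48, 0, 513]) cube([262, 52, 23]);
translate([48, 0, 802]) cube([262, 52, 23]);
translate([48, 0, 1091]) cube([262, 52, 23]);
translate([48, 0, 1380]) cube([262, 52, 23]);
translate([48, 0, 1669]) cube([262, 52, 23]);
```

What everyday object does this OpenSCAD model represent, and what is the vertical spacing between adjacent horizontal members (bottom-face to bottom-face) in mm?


A ladder. The rung spacing is 289 mm.

Two tall 48×52 posts with 6 short bars between them — a ladder. Adjacent rungs sit at z = 224 and z = 513, so the spacing is 513 − 224 = 289 mm.


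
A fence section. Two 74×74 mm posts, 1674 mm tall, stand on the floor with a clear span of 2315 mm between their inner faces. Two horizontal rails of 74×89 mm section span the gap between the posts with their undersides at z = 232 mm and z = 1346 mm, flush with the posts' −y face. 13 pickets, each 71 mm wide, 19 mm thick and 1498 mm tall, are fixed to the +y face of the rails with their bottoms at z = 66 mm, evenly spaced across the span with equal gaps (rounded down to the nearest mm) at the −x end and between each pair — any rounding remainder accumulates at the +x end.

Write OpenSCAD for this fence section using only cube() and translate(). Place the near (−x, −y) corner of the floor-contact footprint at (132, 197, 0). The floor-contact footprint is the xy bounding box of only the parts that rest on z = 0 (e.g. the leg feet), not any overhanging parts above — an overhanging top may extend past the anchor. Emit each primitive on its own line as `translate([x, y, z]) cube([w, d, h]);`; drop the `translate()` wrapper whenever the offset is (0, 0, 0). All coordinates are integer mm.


translate([132, 197, 0]) cube([74, 74, 1674]);
translate([2521, 197, 0]) cube([74, 74, 1674]);
translate([206, 197, 232]) cube([2315, 74, 89]);
translate([206, 197, 1346]) cube([2315, 74, 89]);
translate([305, 271, 66]) cube([71, 19, 1498]);
translate([475, 271, 66]) cube([71, 19, 1498]);
translate([645, 271, 66]) cube([71, 19, 1498]);
translate([815, 271, 66]) cube([71, 19, 1498]);
translate([985, 271, 66]) cube([71, 19, 1498]);
translate([1155, 271, 66]) cube([71, 19, 1498]);
translate([1325, 271, 66]) cube([71, 19, 1498]);
translate([1495, 271, 66]) cube([71, 19, 1498]);
translate([1665, 271, 66]) cube([71, 19, 1498]);
translate([1835, 271, 66]) cube([71, 19, 1498]);
translate([2005, 271, 66]) cube([71, 19, 1498]);
translate([2175, 271, 66]) cube([71, 19, 1498]);
translate([2345, 271, 66]) cube([71, 19, 1498]);


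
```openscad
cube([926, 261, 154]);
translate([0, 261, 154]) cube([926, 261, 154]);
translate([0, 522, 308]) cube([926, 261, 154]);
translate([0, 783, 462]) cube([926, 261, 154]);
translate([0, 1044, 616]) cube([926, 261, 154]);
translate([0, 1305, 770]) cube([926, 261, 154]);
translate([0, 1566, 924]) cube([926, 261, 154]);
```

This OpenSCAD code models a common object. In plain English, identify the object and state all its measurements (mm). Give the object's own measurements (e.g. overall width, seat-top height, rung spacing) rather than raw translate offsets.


A straight staircase of 7 solid steps. Each step is 926 mm wide (x), 261 mm deep (y, the going) and 154 mm tall (the rise). The first step rests on the floor; each subsequent step sits one going further in +y and one rise higher in +z, directly behind and above the previous step with no overlap.


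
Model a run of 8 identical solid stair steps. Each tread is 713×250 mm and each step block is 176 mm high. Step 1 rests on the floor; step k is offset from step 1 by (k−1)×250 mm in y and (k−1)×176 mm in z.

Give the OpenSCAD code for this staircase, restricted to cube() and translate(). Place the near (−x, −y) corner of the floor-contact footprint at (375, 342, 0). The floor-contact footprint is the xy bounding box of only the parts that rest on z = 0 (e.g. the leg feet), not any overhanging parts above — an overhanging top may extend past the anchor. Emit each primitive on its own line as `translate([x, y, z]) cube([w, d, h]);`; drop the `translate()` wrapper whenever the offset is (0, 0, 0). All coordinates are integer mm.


translate([375, 342, 0]) cube([713, 250, 176]);
translate([375, 592, 176]) cube([713, 250, 176]);
translate([375, 842, 352]) cube([713, 250, 176]);
translate([375, 1092, 528]) cube([713, 250, 176]);
translate([375, 1342, 704]) cube([713, 250, 176]);
translate([375, 1592, 880]) cube([713, 250, 176]);
translate([375, 1842, 1056]) cube([713, 250, 176]);
translate([375, 2092, 1232]) cube([713, 250, 176]);


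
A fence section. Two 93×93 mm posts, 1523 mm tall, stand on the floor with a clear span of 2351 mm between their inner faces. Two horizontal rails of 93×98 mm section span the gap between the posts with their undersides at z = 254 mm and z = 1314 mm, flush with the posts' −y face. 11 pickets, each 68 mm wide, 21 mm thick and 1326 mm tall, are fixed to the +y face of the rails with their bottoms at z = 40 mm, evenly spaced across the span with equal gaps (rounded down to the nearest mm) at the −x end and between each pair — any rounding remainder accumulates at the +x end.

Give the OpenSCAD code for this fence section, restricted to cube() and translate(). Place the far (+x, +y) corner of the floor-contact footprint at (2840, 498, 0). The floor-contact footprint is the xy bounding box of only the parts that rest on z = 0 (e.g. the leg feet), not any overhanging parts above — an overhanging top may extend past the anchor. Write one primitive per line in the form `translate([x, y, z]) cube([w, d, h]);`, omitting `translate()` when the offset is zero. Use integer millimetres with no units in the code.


translate([303, 405, 0]) cube([93, 93, 1523]);
translate([2747, 405, 0]) cube([93, 93, 1523]);
translate([396, 405, 254]) cube([2351, 93, 98]);
translate([396, 405, 1314]) cube([2351, 93, 98]);
translate([529, 498, 40]) cube([68, 21, 1326]);
translate([730, 498, 40]) cube([68, 21, 1326]);
translate([931, 498, 40]) cube([68, 21, 1326]);
translate([1132, 498, 40]) cube([68, 21, 1326]);
translate([1333, 498, 40]) cube([68, 21, 1326]);
translate([1534, 498, 40]) cube([68, 21, 1326]);
translate([1735, 498, 40]) cube([68, 21, 1326]);
translate([1936, 498, 40]) cube([68, 21, 1326]);
translate([2137, 498, 40]) cube([68, 21, 1326]);
translate([2338, 498, 40]) cube([68, 21, 1326]);
translate([2539, 498, 40]) cube([68, 21, 1326]);


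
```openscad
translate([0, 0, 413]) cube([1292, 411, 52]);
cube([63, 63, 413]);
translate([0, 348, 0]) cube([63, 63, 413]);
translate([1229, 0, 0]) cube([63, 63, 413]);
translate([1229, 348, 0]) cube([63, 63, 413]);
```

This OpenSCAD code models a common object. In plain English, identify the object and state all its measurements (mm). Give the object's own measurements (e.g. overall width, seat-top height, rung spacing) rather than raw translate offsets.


A long wooden bench with a 1292 mm (x) × 411 mm (y) seat, 52 mm thick, its top surface 465 mm above the floor. Four 63 mm square legs at the seat corners, flush with the edges, run from z = 0 to the seat underside.


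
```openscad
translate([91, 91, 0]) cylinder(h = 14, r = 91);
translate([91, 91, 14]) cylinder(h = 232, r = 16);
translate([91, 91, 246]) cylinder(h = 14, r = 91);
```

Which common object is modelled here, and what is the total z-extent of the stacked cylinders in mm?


A spool. The overall height is 260 mm.

Three coaxial cylinders, large–small–large — a spool. Two 14 mm flanges and a 232 mm core give 14 + 232 + 14 = 260 mm.


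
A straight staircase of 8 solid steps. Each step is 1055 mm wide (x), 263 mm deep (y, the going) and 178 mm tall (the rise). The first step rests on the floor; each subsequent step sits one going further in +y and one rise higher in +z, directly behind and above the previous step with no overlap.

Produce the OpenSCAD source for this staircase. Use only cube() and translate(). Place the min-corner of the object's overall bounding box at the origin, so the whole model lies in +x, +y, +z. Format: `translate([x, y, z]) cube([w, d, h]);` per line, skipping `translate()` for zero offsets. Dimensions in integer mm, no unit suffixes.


cube([1055, 263, 178]);
translate([0, 263, 178]) cube([1055, 263, 178]);
translate([0, 526, 356]) cube([1055, 263, 178]);
translate([0, 789, 534]) cube([1055, 263, 178]);
translate([0, 1052, 712]) cube([1055, 263, 178]);
translate([0, 1315, 890]) cube([1055, 263, 178]);
translate([0, 1578, 1068]) cube([1055, 263, 178]);
translate([0, 1841, 1246]) cube([1055, 263, 178]);


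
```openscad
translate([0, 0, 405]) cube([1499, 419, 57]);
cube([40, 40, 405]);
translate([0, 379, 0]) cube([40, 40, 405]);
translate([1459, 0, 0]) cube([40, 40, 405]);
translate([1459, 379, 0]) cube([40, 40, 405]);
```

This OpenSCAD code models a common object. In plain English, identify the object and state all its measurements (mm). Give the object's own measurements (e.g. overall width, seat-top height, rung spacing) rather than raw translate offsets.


A long wooden bench with a 1499 mm (x) × 419 mm (y) seat, 57 mm thick, its top surface 462 mm above the floor. Four 40 mm square legs at the seat corners, flush with the edges, run from z = 0 to the seat underside.


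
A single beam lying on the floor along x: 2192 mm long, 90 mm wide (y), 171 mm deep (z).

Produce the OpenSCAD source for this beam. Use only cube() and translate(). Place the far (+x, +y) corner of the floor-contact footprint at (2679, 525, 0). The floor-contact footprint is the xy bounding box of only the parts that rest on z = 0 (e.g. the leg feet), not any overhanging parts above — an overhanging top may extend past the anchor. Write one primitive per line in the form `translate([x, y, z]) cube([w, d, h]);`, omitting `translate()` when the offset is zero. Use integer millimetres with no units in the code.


translate([487, 435, 0]) cube([2192, 90, 171]);


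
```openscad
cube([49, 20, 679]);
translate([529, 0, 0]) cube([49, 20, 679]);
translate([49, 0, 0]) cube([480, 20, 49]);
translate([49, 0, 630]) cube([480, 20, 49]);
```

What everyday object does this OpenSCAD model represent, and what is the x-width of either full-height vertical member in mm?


A picture frame. The border width is 49 mm.

Four thin pieces enclosing a rectangular opening — a picture frame. The two full-height stiles are 679 mm tall; the top rail sits at z = 630 and is 49 mm tall, so the border above the opening is 679 − 630 = 49 mm, matching the stile x-width.


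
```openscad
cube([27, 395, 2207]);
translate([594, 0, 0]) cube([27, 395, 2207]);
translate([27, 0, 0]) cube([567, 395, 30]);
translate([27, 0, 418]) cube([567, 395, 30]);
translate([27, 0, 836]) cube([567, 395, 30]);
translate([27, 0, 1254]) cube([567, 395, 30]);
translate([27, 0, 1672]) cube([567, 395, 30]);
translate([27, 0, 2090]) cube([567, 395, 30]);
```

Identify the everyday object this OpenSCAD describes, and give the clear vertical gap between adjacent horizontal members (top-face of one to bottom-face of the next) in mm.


A bookshelf. The clear shelf gap is 388 mm.

Two tall side panels with 6 horizontal boards between them — a bookshelf. The first two shelf undersides are at z = 0 and z = 418; with shelf thickness 30, the clear gap is 418 − 0 − 30 = 388 mm.


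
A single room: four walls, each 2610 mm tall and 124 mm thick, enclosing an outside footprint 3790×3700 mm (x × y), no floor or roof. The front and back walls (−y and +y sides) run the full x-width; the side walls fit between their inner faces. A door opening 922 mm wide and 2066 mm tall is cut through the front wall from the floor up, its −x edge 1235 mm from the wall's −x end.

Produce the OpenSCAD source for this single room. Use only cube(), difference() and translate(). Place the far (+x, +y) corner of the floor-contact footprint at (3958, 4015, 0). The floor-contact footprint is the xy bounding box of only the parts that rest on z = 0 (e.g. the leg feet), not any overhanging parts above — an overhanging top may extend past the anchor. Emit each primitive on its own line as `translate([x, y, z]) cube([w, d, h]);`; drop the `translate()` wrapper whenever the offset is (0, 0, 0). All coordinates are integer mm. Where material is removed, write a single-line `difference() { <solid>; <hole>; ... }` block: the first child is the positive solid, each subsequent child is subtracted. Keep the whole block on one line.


difference() { translate([168, 315, 0]) cube([3790, 124, 2610]); translate([1403, 315, 0]) cube([922, 124, 2066]); }
translate([168, 3891, 0]) cube([3790, 124, 2610]);
translate([168, 439, 0]) cube([124, 3452, 2610]);
translate([3834, 439, 0]) cube([124, 3452, 2610]);


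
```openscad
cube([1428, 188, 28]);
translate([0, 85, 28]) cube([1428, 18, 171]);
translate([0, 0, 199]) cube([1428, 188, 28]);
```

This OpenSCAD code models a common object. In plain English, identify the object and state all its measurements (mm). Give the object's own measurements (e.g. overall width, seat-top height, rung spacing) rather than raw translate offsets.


An I-beam lying along x, 1428 mm long. Overall section height 227 mm. Two flanges 188 mm wide (y) and 28 mm thick, one on the floor and one at the top; a web 18 mm thick runs between them, centred on the flange width.


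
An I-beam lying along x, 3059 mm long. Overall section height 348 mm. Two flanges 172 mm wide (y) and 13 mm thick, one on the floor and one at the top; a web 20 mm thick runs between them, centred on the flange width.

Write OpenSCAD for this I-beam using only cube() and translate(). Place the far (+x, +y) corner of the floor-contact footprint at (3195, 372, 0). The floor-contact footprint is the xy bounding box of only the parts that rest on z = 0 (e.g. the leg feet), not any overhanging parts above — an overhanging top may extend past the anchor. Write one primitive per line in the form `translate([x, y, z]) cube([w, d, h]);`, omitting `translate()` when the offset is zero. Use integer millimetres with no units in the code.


translate([136, 200, 0]) cube([3059, 172, 13]);
translate([136, 276, 13]) cube([3059, 20, 322]);
translate([136, 200, 335]) cube([3059, 172, 13]);


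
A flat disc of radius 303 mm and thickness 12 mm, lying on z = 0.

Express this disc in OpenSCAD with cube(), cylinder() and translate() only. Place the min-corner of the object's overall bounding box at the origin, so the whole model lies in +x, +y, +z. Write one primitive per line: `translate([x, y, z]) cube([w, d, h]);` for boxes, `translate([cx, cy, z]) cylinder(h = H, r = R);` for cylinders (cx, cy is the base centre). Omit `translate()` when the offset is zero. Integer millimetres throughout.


translate([303, 303, 0]) cylinder(h = 12, r = 303);


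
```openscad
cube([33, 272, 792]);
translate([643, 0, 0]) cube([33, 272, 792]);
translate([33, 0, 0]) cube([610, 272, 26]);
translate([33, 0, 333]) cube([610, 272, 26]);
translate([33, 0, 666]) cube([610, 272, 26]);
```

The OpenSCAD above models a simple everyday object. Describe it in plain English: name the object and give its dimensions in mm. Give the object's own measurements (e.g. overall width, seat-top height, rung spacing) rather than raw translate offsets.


An open bookshelf. Two side panels, each 33 mm thick, 272 mm deep and 792 mm tall, stand 676 mm apart (outside-to-outside). Between them sit 3 shelves, each 26 mm thick and 272 mm deep, spanning the full gap between the sides. The bottom shelf rests on the floor (its underside at z = 0) and the clear gap between one shelf's top and the next shelf's underside is 307 mm.


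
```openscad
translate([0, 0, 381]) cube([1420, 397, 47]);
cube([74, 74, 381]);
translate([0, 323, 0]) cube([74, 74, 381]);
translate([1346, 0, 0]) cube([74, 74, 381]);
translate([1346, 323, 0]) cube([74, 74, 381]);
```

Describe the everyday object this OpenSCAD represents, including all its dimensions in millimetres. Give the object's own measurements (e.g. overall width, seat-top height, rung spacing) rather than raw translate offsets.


A long wooden bench with a 1420 mm (x) × 397 mm (y) seat, 47 mm thick, its top surface 428 mm above the floor. Four 74 mm square legs at the seat corners, flush with the edges, run from z = 0 to the seat underside.


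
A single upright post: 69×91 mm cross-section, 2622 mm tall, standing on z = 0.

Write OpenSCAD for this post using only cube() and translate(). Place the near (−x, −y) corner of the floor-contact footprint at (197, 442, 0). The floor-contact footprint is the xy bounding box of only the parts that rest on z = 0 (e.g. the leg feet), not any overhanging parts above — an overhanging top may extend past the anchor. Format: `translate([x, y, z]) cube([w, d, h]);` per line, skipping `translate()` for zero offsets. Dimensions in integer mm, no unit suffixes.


translate([197, 442, 0]) cube([69, 91, 2622]);


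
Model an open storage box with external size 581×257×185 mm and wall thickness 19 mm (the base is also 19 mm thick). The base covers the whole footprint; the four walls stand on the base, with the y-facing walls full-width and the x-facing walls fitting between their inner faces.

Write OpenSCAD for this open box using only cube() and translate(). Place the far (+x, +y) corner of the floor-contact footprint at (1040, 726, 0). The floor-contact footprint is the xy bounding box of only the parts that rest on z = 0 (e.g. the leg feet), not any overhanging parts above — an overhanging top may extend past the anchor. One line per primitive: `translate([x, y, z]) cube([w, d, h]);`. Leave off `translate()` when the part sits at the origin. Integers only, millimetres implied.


translate([459, 469, 0]) cube([581, 257, 19]);
translate([459, 469, 19]) cube([581, 19, 166]);
translate([459, 707, 19]) cube([581, 19, 166]);
translate([459, 488, 19]) cube([19, 219, 166]);
translate([1021, 488, 19]) cube([19, 219, 166]);


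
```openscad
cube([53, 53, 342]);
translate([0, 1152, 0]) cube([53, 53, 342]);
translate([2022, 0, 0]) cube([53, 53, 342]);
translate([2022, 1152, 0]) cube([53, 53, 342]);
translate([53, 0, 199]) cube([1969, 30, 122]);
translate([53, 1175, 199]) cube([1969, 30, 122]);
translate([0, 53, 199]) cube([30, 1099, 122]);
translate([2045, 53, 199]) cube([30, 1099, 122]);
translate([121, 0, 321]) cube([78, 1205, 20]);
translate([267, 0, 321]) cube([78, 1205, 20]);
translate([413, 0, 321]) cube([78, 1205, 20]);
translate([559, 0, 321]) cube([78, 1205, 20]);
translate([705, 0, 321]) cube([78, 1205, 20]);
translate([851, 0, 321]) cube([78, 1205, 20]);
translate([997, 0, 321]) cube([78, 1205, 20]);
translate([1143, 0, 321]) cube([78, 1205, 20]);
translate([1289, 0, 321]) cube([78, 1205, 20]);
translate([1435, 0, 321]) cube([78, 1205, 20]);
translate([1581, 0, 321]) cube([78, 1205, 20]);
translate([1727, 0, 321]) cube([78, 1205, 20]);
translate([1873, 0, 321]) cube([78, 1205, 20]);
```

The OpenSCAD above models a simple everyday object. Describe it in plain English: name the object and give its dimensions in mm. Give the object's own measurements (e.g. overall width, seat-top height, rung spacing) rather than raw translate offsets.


A bed frame 2075 mm long (x) by 1205 mm wide (y). Four 53×53 mm corner posts, 342 mm tall, at the corners of the footprint. Four rails of 30 mm thickness and 122 mm height run between adjacent posts with their undersides at z = 199 mm, their outer faces flush with the outside of the frame (the two x-running rails run between the posts' inner faces; the two y-running rails run between the posts' inner faces). 13 slats, each 78 mm wide (x) and 20 mm thick, lie across the top of the two x-running rails, running the full 1205 mm width of the frame in y; along x they sit between the end posts with a 68 mm gap after the −x posts and between neighbouring slats, leaving 71 mm before the +x posts.


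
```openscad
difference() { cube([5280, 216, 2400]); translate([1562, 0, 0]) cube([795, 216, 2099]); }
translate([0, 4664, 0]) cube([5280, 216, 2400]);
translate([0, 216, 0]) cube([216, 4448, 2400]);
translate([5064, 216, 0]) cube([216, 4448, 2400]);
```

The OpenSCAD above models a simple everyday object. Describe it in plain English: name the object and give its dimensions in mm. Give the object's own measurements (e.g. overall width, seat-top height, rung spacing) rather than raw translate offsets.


A single room: four walls, each 2400 mm tall and 216 mm thick, enclosing an outside footprint 5280×4880 mm (x × y), no floor or roof. The front and back walls (−y and +y sides) run the full x-width; the side walls fit between their inner faces. A door opening 795 mm wide and 2099 mm tall is cut through the front wall from the floor up, its −x edge 1562 mm from the wall's −x end.


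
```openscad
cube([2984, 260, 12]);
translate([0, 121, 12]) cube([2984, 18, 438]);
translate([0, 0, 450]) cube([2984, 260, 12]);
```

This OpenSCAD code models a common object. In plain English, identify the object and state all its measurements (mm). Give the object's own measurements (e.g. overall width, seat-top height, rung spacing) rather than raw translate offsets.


An I-beam lying along x, 2984 mm long. Overall section height 462 mm. Two flanges 260 mm wide (y) and 12 mm thick, one on the floor and one at the top; a web 18 mm thick runs between them, centred on the flange width.


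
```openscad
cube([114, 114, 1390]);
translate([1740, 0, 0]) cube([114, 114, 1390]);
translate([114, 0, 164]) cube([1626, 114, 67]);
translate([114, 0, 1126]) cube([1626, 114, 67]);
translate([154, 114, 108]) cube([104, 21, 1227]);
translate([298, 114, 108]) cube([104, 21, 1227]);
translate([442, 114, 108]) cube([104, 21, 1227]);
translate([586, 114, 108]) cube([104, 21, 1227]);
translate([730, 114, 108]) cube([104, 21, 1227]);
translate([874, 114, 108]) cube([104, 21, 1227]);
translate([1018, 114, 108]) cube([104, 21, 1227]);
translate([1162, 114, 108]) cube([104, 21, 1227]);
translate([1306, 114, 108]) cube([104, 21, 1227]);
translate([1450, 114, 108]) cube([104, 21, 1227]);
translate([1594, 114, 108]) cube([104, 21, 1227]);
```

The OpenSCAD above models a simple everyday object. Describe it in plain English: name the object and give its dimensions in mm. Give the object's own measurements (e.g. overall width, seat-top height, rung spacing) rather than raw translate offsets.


A fence section. Two 114×114 mm posts, 1390 mm tall, stand on the floor with a clear span of 1626 mm between their inner faces. Two horizontal rails of 114×67 mm section span the gap between the posts with their undersides at z = 164 mm and z = 1126 mm, flush with the posts' −y face. 11 pickets, each 104 mm wide, 21 mm thick and 1227 mm tall, are fixed to the +y face of the rails with their bottoms at z = 108 mm, spaced across the span with a 40 mm gap after the −x post and between neighbouring pickets, with 42 mm left before the +x post.


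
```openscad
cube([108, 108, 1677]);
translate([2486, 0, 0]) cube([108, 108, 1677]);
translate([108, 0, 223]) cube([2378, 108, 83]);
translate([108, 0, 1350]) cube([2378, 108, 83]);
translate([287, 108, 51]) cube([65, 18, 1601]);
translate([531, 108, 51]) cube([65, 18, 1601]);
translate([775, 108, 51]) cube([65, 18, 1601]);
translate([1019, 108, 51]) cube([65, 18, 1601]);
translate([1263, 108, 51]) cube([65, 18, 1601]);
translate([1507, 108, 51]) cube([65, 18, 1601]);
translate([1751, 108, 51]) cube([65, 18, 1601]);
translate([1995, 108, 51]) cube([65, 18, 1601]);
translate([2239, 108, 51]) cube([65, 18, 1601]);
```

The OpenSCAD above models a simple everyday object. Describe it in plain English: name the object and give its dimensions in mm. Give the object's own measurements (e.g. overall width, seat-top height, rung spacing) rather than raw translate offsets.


A fence section. Two 108×108 mm posts, 1677 mm tall, stand on the floor with a clear span of 2378 mm between their inner faces. Two horizontal rails of 108×83 mm section span the gap between the posts with their undersides at z = 223 mm and z = 1350 mm, flush with the posts' −y face. 9 pickets, each 65 mm wide, 18 mm thick and 1601 mm tall, are fixed to the +y face of the rails with their bottoms at z = 51 mm, spaced across the span with a 179 mm gap after the −x post and between neighbouring pickets, with 182 mm left before the +x post.


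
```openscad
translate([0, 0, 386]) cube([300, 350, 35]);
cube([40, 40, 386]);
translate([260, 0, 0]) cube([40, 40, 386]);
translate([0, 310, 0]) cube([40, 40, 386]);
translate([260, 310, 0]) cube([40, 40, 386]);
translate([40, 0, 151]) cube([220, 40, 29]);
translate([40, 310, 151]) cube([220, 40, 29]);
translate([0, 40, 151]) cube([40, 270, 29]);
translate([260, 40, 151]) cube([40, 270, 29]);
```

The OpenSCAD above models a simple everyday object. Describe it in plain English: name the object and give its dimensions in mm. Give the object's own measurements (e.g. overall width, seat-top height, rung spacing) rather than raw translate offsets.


A simple wooden stool: a rectangular seat 300 mm (x) by 350 mm (y), 35 mm thick, top face at z = 421 mm, on four square legs, each 40×40 mm in cross-section. The legs rest on z = 0, each flush with a corner of the seat. Four stretchers, 40 mm wide and 29 mm tall, connect adjacent legs with their undersides at z = 151 mm, each running between the inner faces of the legs it joins and aligned with the legs' outer faces on the other axis.


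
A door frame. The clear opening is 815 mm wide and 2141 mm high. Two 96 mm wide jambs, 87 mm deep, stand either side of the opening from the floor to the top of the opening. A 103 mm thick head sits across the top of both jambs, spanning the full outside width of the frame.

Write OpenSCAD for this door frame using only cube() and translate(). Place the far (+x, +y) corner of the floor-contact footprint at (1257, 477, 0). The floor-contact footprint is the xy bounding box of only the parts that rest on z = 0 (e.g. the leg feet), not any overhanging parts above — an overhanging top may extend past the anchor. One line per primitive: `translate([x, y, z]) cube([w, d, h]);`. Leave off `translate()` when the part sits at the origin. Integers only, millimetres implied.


translate([250, 390, 0]) cube([96, 87, 2141]);
translate([1161, 390, 0]) cube([96, 87, 2141]);
translate([250, 390, 2141]) cube([1007, 87, 103]);


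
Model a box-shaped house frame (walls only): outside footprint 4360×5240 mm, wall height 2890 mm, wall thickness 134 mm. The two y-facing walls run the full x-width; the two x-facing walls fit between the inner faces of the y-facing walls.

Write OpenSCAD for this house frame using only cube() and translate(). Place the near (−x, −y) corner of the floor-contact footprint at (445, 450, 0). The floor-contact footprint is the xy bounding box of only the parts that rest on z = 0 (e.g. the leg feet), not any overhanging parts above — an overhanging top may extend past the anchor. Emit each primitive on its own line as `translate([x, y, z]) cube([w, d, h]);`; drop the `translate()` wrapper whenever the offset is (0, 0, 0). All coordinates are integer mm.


translate([445, 450, 0]) cube([4360, 134, 2890]);
translate([445, 5556, 0]) cube([4360, 134, 2890]);
translate([445, 584, 0]) cube([134, 4972, 2890]);
translate([4671, 584, 0]) cube([134, 4972, 2890]);


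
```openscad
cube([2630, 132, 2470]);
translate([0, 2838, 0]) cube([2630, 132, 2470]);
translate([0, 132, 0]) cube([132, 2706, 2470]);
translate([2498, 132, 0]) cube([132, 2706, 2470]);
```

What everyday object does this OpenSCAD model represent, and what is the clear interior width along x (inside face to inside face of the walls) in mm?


A house (or room) frame. The interior width is 2366 mm.

Four 2470 mm walls enclosing a rectangle with no floor or roof — a room or house frame. Outside width is 2630 mm and wall thickness is 132 mm, so the interior width is 2630 − 2 × 132 = 2366 mm.


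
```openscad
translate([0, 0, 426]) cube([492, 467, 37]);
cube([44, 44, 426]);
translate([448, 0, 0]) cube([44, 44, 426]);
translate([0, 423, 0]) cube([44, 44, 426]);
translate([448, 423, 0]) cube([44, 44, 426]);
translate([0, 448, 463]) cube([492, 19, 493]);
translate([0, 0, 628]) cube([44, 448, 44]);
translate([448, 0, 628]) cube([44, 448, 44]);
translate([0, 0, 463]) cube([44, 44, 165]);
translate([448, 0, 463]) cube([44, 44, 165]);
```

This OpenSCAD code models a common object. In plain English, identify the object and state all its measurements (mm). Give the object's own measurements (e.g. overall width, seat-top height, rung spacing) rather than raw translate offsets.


A chair. The seat is a 492×467×37 mm slab with its top at z = 463 mm, on four 44×44 mm corner legs (flush with the seat edges, standing on z = 0). A flat backrest 19 mm thick, 493 mm tall, spans the full seat width and rises from the seat top along its +y edge, rear face flush with the rear of the seat. Two armrests of 44×44 mm section run along each side from the seat's front edge to the front of the backrest, top faces 209 mm above the seat top and outer faces flush with the seat's x-edges; a 44×44 mm post under the front of each armrest stands on the seat at the front corner.


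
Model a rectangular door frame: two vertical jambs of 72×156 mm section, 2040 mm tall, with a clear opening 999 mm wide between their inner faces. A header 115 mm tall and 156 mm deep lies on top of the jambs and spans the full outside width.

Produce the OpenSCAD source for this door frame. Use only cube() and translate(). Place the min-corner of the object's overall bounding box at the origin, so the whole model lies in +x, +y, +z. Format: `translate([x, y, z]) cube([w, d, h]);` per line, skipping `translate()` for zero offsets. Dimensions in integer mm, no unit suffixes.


cube([72, 156, 2040]);
translate([1071, 0, 0]) cube([72, 156, 2040]);
translate([0, 0, 2040]) cube([1143, 156, 115]);


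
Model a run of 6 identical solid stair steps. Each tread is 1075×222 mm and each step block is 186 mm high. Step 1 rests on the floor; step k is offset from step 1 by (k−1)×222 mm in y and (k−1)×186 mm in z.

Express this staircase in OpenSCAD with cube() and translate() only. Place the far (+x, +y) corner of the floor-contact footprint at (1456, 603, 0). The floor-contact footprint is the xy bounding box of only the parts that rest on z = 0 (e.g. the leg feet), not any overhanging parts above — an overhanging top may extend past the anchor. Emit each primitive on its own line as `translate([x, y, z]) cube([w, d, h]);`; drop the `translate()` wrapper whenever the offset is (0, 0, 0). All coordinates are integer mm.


translate([381, 381, 0]) cube([1075, 222, 186]);
translate([381, 603, 186]) cube([1075, 222, 186]);
translate([381, 825, 372]) cube([1075, 222, 186]);
translate([381, 1047, 558]) cube([1075, 222, 186]);
translate([381, 1269, 744]) cube([1075, 222, 186]);
translate([381, 1491, 930]) cube([1075, 222, 186]);


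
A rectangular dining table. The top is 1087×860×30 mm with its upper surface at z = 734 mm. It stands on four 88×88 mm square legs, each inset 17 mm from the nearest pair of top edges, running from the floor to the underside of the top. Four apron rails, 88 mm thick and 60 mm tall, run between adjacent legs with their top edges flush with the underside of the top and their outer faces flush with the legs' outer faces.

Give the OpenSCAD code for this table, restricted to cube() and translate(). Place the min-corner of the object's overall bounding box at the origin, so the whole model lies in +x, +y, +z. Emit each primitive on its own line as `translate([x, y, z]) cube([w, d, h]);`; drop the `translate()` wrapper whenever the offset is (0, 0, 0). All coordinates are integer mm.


// leg_h = 734 - 30 = 704
// apron z = 704 - 60 = 644
translate([0, 0, 704]) cube([1087, 860, 30]);
translate([17, 17, 0]) cube([88, 88, 704]);
translate([982, 17, 0]) cube([88, 88, 704]);
translate([17, 755, 0]) cube([88, 88, 704]);
translate([982, 755, 0]) cube([88, 88, 704]);
translate([105, 17, 644]) cube([877, 88, 60]);
translate([105, 755, 644]) cube([877, 88, 60]);
translate([17, 105, 644]) cube([88, 650, 60]);
translate([982, 105, 644]) cube([88, 650, 60]);


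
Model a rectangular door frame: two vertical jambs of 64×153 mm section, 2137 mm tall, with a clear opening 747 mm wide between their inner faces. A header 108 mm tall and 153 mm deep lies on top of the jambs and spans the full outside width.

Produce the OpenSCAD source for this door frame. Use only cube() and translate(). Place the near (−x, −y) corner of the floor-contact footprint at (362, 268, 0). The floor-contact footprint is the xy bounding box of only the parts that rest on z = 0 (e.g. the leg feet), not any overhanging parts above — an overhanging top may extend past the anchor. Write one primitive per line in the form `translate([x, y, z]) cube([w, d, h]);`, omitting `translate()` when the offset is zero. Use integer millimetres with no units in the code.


translate([362, 268, 0]) cube([64, 153, 2137]);
translate([1173, 268, 0]) cube([64, 153, 2137]);
translate([362, 268, 2137]) cube([875, 153, 108]);


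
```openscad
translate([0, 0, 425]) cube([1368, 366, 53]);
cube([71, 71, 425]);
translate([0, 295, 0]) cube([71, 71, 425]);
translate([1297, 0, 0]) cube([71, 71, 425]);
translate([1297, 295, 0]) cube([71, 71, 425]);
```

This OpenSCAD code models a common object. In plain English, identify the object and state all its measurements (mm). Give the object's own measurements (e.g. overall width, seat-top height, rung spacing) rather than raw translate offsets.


A bench: a 1368×366 mm seat slab, 53 mm thick, top at z = 478 mm, on four 71×71 mm square legs flush with the seat corners and standing on z = 0.


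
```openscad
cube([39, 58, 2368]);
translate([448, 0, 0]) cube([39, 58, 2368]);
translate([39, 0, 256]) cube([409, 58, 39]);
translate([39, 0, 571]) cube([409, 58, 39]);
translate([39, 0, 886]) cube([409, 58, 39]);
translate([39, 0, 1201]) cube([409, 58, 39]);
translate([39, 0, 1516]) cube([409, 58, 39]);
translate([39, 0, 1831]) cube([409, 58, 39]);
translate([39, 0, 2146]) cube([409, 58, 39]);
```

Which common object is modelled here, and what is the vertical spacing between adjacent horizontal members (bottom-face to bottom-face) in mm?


A ladder. The rung spacing is 315 mm.

Two tall 39×58 posts with 7 short bars between them — a ladder. Adjacent rungs sit at z = 256 and z = 571, so the spacing is 571 − 256 = 315 mm.


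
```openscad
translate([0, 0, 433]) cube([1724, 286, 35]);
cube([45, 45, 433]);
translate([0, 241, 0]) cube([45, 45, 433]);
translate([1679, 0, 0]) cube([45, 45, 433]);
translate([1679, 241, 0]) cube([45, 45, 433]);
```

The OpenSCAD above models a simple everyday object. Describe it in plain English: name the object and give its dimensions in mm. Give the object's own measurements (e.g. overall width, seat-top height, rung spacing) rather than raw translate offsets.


A long wooden bench with a 1724 mm (x) × 286 mm (y) seat, 35 mm thick, its top surface 468 mm above the floor. Four 45 mm square legs at the seat corners, flush with the edges, run from z = 0 to the seat underside.
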